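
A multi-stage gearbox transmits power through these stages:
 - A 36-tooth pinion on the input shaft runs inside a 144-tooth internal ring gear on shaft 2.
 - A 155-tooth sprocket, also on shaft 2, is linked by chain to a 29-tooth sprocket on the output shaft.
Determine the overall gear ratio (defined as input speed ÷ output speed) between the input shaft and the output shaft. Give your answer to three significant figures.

Each stage contributes driven/driver: internal gear 144/36 = 4, chain 29/155 = 0.1871.
Overall: 4 × 0.1871 = 0.74839.

0.748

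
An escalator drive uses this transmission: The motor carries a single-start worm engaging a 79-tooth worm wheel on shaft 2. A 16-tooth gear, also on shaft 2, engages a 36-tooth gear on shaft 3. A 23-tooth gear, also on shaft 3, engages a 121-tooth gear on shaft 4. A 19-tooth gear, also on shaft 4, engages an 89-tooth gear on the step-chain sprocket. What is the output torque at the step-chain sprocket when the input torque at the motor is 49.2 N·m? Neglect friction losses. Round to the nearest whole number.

After the worm (79/1): 49.2 × 79 = 3886.8 N·m
After the gear mesh (36/16): 3886.8 × 2.25 = 8745.3 N·m
After the gear mesh (121/23): 8745.3 × 5.2609 = 46008 N·m
After the gear mesh (89/19): 46008 × 4.6842 = 2.1551e+05 N·m

215511 N·m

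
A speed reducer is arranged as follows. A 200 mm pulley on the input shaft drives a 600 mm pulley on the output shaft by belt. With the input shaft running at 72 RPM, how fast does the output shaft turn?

Belt: ratio = 600/200 = 3, so the output shaft turns at 72 / 3 = 24 RPM.

24 RPM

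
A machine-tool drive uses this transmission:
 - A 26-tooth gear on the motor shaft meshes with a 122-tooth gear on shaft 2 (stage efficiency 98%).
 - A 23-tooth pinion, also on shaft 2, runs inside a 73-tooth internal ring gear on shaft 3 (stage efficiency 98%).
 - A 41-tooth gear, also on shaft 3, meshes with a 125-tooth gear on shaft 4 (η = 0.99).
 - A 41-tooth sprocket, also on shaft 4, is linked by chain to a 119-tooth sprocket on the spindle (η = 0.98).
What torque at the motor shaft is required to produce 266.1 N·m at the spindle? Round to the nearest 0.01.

2.17 N·m

Overall ratio R = 4.6923 × 3.1739 × 3.0488 × 2.9024 = 131.79; overall efficiency η = 0.98 × 0.98 × 0.99 × 0.98 = 0.9318.
Input torque = output torque / (R × η) = 266.1 / (131.79 × 0.9318) = 2.167 N·m.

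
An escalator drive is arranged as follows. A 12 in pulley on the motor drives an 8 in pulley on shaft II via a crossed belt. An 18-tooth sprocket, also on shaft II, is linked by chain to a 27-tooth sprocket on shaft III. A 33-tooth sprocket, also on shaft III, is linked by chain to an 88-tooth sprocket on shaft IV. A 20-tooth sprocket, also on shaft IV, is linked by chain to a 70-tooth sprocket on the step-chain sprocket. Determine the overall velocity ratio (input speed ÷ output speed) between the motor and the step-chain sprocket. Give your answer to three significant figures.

9.33

Each stage contributes driven/driver: belt 8/12 = 0.66667, chain 27/18 = 1.5, chain 88/33 = 2.6667, chain 70/20 = 3.5.
Overall: 0.66667 × 1.5 × 2.6667 × 3.5 = 9.3333.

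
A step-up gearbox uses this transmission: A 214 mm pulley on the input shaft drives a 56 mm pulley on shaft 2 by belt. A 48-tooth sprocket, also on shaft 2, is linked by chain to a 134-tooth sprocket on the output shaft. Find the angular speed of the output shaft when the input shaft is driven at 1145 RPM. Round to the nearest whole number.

belt 56/214 = 0.26168 → 1145/0.26168 = 4375.5 RPM
chain 134/48 = 2.7917 → 4375.5/2.7917 = 1567.4 RPM

1567 RPM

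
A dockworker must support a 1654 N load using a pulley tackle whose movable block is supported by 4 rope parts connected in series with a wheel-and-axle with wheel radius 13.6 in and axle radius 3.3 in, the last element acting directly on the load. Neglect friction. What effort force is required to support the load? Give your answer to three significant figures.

100 N

Block-and-tackle MA = number of supporting rope parts = 4.
Wheel-and-axle MA = R/r = 13.6/3.3 = 4.1212.
Combined ideal MA = 4 × 4.1212 = 16.485.
Effort = load / MA = 1654 / 16.485 = 100.33 N.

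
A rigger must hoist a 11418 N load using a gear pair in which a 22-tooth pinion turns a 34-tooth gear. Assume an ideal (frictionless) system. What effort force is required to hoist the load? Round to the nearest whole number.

Gear pair MA = 34/22 = 1.5455.
Effort = load / MA = 11418 / 1.5455 = 7388.1 N.

7388 N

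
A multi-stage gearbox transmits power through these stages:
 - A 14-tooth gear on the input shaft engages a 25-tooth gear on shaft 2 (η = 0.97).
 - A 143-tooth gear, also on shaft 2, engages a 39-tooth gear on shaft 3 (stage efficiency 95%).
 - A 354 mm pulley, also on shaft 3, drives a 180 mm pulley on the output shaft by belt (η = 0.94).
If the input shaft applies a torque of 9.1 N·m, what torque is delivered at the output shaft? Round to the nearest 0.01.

1.95 N·m

After the gear mesh (25/14): 9.1 × 1.7857 × 0.97 = 15.762 N·m
After the gear mesh (39/143): 15.762 × 0.27273 × 0.95 = 4.0839 N·m
After the belt (180/354): 4.0839 × 0.50847 × 0.94 = 1.952 N·m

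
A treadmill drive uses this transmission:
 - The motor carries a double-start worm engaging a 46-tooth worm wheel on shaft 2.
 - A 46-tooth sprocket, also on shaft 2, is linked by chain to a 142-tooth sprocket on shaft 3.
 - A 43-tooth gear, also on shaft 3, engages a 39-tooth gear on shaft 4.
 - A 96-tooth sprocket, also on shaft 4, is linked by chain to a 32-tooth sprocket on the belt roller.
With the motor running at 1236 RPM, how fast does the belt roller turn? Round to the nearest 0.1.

Worm: ratio = 46/2 = 23, so shaft 2 turns at 1236 / 23 = 53.739 RPM.
Chain: ratio = 142/46 = 3.087, so shaft 3 turns at 53.739 / 3.087 = 17.408 RPM.
Gear mesh: ratio = 39/43 = 0.90698, so shaft 4 turns at 17.408 / 0.90698 = 19.194 RPM.
Chain: ratio = 32/96 = 0.33333, so the belt roller turns at 19.194 / 0.33333 = 57.582 RPM.

57.6 RPM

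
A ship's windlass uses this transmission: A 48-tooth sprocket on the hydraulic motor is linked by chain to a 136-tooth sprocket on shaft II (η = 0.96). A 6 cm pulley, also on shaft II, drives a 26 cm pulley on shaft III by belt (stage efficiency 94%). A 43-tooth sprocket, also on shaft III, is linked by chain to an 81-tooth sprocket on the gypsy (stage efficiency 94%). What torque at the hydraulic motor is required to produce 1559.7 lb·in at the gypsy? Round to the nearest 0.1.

Overall ratio R = 2.8333 × 4.3333 × 1.8837 = 23.128; overall efficiency η = 0.96 × 0.94 × 0.94 = 0.8483.
Input torque = output torque / (R × η) = 1559.7 / (23.128 × 0.8483) = 79.502 lb·in.

79.5 lb·in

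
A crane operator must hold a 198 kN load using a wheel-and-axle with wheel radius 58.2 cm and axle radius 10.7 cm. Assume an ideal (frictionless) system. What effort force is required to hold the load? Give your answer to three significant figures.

Wheel-and-axle MA = R/r = 58.2/10.7 = 5.4393.
Effort = load / MA = 198 / 5.4393 = 36.402 kN.

36.4 kN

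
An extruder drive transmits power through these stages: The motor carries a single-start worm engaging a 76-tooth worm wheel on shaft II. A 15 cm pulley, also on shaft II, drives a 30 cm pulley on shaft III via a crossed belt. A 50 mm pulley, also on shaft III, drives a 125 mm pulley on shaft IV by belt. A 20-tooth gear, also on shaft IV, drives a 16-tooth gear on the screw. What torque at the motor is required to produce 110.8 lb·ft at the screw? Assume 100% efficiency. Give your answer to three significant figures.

Overall ratio R = 76 × 2 × 2.5 × 0.8 = 304.
Input torque = output torque / R = 110.8 / 304 = 0.36447 lb·ft.

0.364 lb·ft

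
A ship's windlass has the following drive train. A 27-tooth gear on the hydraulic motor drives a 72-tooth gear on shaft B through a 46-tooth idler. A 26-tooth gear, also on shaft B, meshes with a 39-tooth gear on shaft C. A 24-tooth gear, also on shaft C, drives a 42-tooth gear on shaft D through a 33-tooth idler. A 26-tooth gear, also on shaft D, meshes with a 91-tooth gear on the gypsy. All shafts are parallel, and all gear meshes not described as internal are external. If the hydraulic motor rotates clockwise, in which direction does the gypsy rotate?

the hydraulic motor → shaft B: driver → idler → driven is 2 external meshes, 2 reversals → CW.
shaft B → shaft C: external mesh, 1 reversal → CCW.
shaft C → shaft D: driver → idler → driven is 2 external meshes, 2 reversals → CCW.
shaft D → the gypsy: external mesh, 1 reversal → CW.
6 reversals in total — an even number — so the gypsy turns the same way as the hydraulic motor.

clockwise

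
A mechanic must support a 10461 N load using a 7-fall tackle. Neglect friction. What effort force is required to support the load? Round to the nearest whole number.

1494 N

Block-and-tackle MA = number of supporting rope parts = 7.
Effort = load / MA = 10461 / 7 = 1494.4 N.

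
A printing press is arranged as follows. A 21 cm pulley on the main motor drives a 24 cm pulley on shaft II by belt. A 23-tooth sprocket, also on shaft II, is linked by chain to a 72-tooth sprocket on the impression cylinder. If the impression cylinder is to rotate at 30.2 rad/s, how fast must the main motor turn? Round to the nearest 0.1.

108.0 rad/s

Overall ratio R = 1.1429 × 3.1304 = 3.5776.
Required input speed = output speed × R = 30.2 × 3.5776 = 108.04 rad/s.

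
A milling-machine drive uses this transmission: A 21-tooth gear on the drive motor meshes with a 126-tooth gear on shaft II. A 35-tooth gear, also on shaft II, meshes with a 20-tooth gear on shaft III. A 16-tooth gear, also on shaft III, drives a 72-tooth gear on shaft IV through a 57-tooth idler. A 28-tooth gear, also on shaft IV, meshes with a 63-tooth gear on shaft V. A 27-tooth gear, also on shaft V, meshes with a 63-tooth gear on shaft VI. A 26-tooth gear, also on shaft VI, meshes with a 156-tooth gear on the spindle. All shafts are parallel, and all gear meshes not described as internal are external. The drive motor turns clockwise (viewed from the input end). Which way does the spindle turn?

the drive motor → shaft II: external mesh, 1 reversal → CCW.
shaft II → shaft III: external mesh, 1 reversal → CW.
shaft III → shaft IV: driver → idler → driven is 2 external meshes, 2 reversals → CW.
shaft IV → shaft V: external mesh, 1 reversal → CCW.
shaft V → shaft VI: external mesh, 1 reversal → CW.
shaft VI → the spindle: external mesh, 1 reversal → CCW.
7 reversals in total — an odd number — so the spindle turns opposite to the drive motor.

counterclockwise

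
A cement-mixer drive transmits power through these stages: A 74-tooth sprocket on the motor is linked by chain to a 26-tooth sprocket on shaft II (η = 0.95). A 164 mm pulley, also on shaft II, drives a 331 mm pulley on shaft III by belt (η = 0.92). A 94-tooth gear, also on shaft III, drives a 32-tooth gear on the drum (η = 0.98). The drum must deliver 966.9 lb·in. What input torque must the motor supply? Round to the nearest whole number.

Overall ratio R = 0.35135 × 2.0183 × 0.34043 = 0.24141; overall efficiency η = 0.95 × 0.92 × 0.98 = 0.8565.
Input torque = output torque / (R × η) = 966.9 / (0.24141 × 0.8565) = 4676.2 lb·in.

4676 lb·in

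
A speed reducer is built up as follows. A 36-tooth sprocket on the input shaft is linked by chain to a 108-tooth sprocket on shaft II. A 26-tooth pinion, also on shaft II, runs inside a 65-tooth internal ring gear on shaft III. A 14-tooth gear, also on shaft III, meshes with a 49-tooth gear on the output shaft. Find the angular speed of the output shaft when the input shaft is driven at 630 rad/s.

Chain: ratio = 108/36 = 3, so shaft II turns at 630 / 3 = 210 rad/s.
Internal gear: ratio = 65/26 = 2.5, so shaft III turns at 210 / 2.5 = 84 rad/s.
Gear mesh: ratio = 49/14 = 3.5, so the output shaft turns at 84 / 3.5 = 24 rad/s.

24 rad/s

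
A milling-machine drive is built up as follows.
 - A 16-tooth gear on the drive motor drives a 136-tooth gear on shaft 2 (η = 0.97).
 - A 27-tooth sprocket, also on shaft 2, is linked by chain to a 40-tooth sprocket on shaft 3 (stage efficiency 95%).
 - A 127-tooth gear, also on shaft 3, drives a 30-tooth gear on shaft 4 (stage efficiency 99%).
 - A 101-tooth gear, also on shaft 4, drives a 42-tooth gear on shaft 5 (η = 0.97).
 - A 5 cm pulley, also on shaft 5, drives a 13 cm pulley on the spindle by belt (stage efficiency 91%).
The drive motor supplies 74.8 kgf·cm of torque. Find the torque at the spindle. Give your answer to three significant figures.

Gear mesh: ratio = 136/16 = 8.5; torque at shaft 2 = 74.8 × 8.5 × 0.97 = 616.73 kgf·cm.
Chain: ratio = 40/27 = 1.4815; torque at shaft 3 = 616.73 × 1.4815 × 0.95 = 867.98 kgf·cm.
Gear mesh: ratio = 30/127 = 0.23622; torque at shaft 4 = 867.98 × 0.23622 × 0.99 = 202.99 kgf·cm.
Gear mesh: ratio = 42/101 = 0.41584; torque at shaft 5 = 202.99 × 0.41584 × 0.97 = 81.877 kgf·cm.
Belt: ratio = 13/5 = 2.6; torque at the spindle = 81.877 × 2.6 × 0.91 = 193.72 kgf·cm.

194 kgf·cm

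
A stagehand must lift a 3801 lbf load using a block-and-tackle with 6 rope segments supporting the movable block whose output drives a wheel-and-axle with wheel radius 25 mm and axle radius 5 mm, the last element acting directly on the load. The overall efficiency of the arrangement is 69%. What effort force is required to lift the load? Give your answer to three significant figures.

184 lbf

Block-and-tackle MA = number of supporting rope parts = 6.
Wheel-and-axle MA = R/r = 25/5 = 5.
Combined ideal MA = 6 × 5 = 30.
Actual MA = 30 × 0.69 = 20.7.
Effort = load / actual MA = 3801 / 20.7 = 183.62 lbf.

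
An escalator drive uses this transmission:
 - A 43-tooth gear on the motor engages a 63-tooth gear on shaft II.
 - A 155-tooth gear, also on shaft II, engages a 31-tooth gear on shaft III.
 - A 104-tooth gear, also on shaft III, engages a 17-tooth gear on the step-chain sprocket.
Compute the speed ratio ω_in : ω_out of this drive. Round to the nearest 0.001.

0.048

Each stage contributes driven/driver: gear mesh 63/43 = 1.4651, gear mesh 31/155 = 0.2, gear mesh 17/104 = 0.16346.
Overall: 1.4651 × 0.2 × 0.16346 = 0.047898.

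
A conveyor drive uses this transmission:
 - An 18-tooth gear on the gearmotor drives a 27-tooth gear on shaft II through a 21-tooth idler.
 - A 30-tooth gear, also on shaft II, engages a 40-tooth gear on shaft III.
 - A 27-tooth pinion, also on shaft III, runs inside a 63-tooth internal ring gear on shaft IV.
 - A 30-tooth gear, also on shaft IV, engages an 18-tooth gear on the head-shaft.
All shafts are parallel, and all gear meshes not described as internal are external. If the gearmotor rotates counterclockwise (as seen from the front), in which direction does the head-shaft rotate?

the gearmotor → shaft II: driver → idler → driven is 2 external meshes, 2 reversals → CCW.
shaft II → shaft III: external mesh, 1 reversal → CW.
shaft III → shaft IV: internal mesh, same direction → CW.
shaft IV → the head-shaft: external mesh, 1 reversal → CCW.
4 reversals in total — an even number — so the head-shaft turns the same way as the gearmotor.

counterclockwise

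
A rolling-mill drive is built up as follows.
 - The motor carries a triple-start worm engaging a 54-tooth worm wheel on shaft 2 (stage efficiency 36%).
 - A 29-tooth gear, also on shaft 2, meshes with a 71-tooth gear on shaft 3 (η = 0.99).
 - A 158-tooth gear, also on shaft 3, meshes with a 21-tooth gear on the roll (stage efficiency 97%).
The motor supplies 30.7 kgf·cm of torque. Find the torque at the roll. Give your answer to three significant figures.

62.2 kgf·cm

After the worm (54/3): 30.7 × 18 × 0.36 = 198.94 kgf·cm
After the gear mesh (71/29): 198.94 × 2.4483 × 0.99 = 482.18 kgf·cm
After the gear mesh (21/158): 482.18 × 0.13291 × 0.97 = 62.165 kgf·cm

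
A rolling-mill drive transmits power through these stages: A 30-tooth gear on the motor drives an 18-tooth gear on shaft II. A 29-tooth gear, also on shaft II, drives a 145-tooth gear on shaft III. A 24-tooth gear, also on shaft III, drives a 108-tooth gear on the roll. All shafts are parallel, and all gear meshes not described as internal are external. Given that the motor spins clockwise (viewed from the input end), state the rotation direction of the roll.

the motor → shaft II: external mesh, 1 reversal → CCW.
shaft II → shaft III: external mesh, 1 reversal → CW.
shaft III → the roll: external mesh, 1 reversal → CCW.
3 reversals in total — an odd number — so the roll turns opposite to the motor.

counterclockwise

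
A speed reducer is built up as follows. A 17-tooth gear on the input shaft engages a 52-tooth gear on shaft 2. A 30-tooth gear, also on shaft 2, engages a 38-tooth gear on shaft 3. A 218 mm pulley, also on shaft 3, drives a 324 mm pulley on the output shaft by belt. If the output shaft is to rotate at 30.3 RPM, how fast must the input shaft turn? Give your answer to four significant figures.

Overall ratio R = 3.0588 × 1.2667 × 1.4862 = 5.7584.
Required input speed = output speed × R = 30.3 × 5.7584 = 174.48 RPM.

174.5 RPM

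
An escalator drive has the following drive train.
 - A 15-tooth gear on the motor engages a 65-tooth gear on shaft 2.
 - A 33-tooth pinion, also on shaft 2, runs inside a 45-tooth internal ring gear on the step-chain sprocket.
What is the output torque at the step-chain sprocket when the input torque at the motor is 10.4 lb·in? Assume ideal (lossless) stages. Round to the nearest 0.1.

gear mesh 65/15 = 4.3333 → τ = 10.4·4.3333 = 45.067 lb·in
internal gear 45/33 = 1.3636 → τ = 45.067·1.3636 = 61.455 lb·in

61.5 lb·in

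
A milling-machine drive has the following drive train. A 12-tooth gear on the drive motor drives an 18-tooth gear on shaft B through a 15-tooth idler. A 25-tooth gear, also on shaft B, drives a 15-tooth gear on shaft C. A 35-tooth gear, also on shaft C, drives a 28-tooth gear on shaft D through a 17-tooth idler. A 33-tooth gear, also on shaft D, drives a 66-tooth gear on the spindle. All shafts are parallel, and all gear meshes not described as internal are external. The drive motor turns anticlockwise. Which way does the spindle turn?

anticlockwise

the drive motor → shaft B: driver → idler → driven is 2 external meshes, 2 reversals → CCW.
shaft B → shaft C: external mesh, 1 reversal → CW.
shaft C → shaft D: driver → idler → driven is 2 external meshes, 2 reversals → CW.
shaft D → the spindle: external mesh, 1 reversal → CCW.
6 reversals in total — an even number — so the spindle turns the same way as the drive motor.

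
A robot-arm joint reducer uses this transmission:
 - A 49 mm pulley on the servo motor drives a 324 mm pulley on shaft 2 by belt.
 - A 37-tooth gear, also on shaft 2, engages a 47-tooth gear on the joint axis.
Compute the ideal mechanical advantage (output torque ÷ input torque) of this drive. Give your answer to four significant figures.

8.399

Each stage contributes driven/driver: belt 324/49 = 6.6122, gear mesh 47/37 = 1.2703.
Overall: 6.6122 × 1.2703 = 8.3993.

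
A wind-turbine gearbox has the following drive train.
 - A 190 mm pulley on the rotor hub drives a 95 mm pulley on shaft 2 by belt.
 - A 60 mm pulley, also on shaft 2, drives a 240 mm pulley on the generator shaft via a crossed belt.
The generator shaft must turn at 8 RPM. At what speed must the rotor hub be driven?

16 RPM

Overall ratio R = 0.5 × 4 = 2.
Required input speed = output speed × R = 8 × 2 = 16 RPM.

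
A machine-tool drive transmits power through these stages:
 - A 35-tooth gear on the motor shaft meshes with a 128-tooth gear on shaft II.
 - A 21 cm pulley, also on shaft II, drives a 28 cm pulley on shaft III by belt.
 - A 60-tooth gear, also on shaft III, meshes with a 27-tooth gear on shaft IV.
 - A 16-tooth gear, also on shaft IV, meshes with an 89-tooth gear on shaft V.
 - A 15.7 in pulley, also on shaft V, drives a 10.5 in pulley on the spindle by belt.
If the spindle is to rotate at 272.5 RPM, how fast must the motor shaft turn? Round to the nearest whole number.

Overall ratio R = 3.6571 × 1.3333 × 0.45 × 5.5625 × 0.66879 = 8.1631.
Required input speed = output speed × R = 272.5 × 8.1631 = 2224.4 RPM.

2224 RPM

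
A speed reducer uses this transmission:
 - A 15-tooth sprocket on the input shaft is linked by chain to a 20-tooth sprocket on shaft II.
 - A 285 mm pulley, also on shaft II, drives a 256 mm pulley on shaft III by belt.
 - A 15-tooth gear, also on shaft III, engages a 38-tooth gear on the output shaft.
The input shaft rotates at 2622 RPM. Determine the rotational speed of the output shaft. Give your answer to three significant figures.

864 RPM

chain 20/15 = 1.3333 → 2622/1.3333 = 1966.5 RPM
belt 256/285 = 0.89825 → 1966.5/0.89825 = 2189.3 RPM
gear mesh 38/15 = 2.5333 → 2189.3/2.5333 = 864.18 RPM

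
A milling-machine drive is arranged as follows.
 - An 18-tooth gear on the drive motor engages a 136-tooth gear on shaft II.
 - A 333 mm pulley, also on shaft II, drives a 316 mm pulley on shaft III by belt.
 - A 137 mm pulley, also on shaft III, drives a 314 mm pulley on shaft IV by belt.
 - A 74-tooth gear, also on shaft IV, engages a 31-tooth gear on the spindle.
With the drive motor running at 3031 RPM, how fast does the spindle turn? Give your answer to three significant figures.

Gear mesh: ratio = 136/18 = 7.5556, so shaft II turns at 3031 / 7.5556 = 401.16 RPM.
Belt: ratio = 316/333 = 0.94895, so shaft III turns at 401.16 / 0.94895 = 422.74 RPM.
Belt: ratio = 314/137 = 2.292, so shaft IV turns at 422.74 / 2.292 = 184.45 RPM.
Gear mesh: ratio = 31/74 = 0.41892, so the spindle turns at 184.45 / 0.41892 = 440.29 RPM.

440 RPM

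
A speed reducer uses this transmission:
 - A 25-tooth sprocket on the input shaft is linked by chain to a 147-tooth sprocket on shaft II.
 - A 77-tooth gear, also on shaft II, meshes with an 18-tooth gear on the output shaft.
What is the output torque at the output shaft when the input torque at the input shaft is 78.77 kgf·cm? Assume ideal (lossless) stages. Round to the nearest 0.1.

108.3 kgf·cm

After the chain (147/25): 78.77 × 5.88 = 463.17 kgf·cm
After the gear mesh (18/77): 463.17 × 0.23377 = 108.27 kgf·cm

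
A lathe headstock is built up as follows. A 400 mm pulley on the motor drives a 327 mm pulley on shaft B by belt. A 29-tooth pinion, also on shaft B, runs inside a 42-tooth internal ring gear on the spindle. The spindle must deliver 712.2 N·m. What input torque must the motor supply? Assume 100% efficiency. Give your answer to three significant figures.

602 N·m

Overall ratio R = 0.8175 × 1.4483 = 1.184.
Input torque = output torque / R = 712.2 / 1.184 = 601.54 N·m.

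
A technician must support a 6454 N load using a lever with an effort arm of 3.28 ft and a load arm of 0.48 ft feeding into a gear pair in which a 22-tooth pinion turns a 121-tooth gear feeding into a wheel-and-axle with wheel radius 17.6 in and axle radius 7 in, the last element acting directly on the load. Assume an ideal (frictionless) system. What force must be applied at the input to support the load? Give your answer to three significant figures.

Lever MA = effort arm / load arm = 3.28/0.48 = 6.8333.
Gear pair MA = 121/22 = 5.5.
Wheel-and-axle MA = R/r = 17.6/7 = 2.5143.
Combined ideal MA = 6.8333 × 5.5 × 2.5143 = 94.495.
Effort = load / MA = 6454 / 94.495 = 68.3 N.

68.3 N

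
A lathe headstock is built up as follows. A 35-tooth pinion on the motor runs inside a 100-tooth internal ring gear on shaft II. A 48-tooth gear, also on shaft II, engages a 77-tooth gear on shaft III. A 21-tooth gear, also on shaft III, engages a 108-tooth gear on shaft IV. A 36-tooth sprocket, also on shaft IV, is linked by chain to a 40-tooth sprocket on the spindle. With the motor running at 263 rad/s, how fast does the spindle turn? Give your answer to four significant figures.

10.04 rad/s

internal gear 100/35 = 2.8571 → 263/2.8571 = 92.05 rad/s
gear mesh 77/48 = 1.6042 → 92.05/1.6042 = 57.382 rad/s
gear mesh 108/21 = 5.1429 → 57.382/5.1429 = 11.158 rad/s
chain 40/36 = 1.1111 → 11.158/1.1111 = 10.042 rad/s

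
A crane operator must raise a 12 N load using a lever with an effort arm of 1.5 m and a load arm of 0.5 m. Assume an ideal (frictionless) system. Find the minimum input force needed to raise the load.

Lever MA = effort arm / load arm = 1.5/0.5 = 3.
Effort = load / MA = 12 / 3 = 4 N.

4 N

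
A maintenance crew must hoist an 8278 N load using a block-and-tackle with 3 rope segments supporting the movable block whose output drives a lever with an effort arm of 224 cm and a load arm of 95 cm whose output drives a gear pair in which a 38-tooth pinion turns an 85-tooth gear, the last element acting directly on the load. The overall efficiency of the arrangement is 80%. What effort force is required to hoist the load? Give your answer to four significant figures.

Block-and-tackle MA = number of supporting rope parts = 3.
Lever MA = effort arm / load arm = 224/95 = 2.3579.
Gear pair MA = 85/38 = 2.2368.
Combined ideal MA = 3 × 2.3579 × 2.2368 = 15.823.
Actual MA = 15.823 × 0.80 = 12.658.
Effort = load / actual MA = 8278 / 12.658 = 653.96 N.

654.0 N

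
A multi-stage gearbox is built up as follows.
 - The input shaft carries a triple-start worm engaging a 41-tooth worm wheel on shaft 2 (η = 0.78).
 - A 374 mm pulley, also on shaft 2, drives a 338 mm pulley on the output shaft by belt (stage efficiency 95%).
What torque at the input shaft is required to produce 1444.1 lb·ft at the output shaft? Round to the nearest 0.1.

Overall ratio R = 13.667 × 0.90374 = 12.351; overall efficiency η = 0.78 × 0.95 = 0.7410.
Input torque = output torque / (R × η) = 1444.1 / (12.351 × 0.7410) = 157.79 lb·ft.

157.8 lb·ft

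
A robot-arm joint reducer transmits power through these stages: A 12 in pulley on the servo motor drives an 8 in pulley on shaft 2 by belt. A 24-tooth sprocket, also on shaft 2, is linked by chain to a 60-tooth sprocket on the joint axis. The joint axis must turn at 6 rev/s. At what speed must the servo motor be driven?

Overall ratio R = 0.66667 × 2.5 = 1.6667.
Required input speed = output speed × R = 6 × 1.6667 = 10 rev/s.

10 rev/s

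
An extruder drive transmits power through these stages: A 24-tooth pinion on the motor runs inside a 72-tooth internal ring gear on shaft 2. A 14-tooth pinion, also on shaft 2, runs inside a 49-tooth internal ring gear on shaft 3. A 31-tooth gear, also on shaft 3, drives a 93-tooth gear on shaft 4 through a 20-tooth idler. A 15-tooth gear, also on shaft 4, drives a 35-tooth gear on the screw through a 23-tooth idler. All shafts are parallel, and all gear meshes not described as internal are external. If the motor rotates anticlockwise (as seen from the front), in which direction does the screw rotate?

the motor → shaft 2: internal mesh, same direction → CCW.
shaft 2 → shaft 3: internal mesh, same direction → CCW.
shaft 3 → shaft 4: driver → idler → driven is 2 external meshes, 2 reversals → CCW.
shaft 4 → the screw: driver → idler → driven is 2 external meshes, 2 reversals → CCW.
4 reversals in total — an even number — so the screw turns the same way as the motor.

anticlockwise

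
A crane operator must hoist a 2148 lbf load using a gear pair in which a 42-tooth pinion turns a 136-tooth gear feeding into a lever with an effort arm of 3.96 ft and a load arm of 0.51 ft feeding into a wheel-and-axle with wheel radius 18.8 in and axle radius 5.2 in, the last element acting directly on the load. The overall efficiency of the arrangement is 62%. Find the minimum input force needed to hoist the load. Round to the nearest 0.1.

Gear pair MA = 136/42 = 3.2381.
Lever MA = effort arm / load arm = 3.96/0.51 = 7.7647.
Wheel-and-axle MA = R/r = 18.8/5.2 = 3.6154.
Combined ideal MA = 3.2381 × 7.7647 × 3.6154 = 90.901.
Actual MA = 90.901 × 0.62 = 56.359.
Effort = load / actual MA = 2148 / 56.359 = 38.113 lbf.

38.1 lbf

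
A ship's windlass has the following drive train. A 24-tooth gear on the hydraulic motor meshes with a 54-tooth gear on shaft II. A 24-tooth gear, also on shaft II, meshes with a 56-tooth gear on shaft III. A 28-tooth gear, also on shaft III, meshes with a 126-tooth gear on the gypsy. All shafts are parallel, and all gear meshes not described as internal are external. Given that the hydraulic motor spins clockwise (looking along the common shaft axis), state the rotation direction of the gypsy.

anticlockwise

the hydraulic motor → shaft II: external mesh, 1 reversal → CCW.
shaft II → shaft III: external mesh, 1 reversal → CW.
shaft III → the gypsy: external mesh, 1 reversal → CCW.
3 reversals in total — an odd number — so the gypsy turns opposite to the hydraulic motor.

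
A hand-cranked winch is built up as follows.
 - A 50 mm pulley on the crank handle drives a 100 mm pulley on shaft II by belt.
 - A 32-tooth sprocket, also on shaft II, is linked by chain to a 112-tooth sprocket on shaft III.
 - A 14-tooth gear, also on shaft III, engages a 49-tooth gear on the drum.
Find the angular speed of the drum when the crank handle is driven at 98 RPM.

the crank handle → shaft II (belt, 100/50): 98 ÷ 2 = 49 RPM
shaft II → shaft III (chain, 112/32): 49 ÷ 3.5 = 14 RPM
shaft III → the drum (gear mesh, 49/14): 14 ÷ 3.5 = 4 RPM

4 RPM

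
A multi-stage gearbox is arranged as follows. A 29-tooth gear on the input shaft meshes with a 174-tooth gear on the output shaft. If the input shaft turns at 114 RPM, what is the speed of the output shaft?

the input shaft → the output shaft (gear mesh, 174/29): 114 ÷ 6 = 19 RPM

19 RPM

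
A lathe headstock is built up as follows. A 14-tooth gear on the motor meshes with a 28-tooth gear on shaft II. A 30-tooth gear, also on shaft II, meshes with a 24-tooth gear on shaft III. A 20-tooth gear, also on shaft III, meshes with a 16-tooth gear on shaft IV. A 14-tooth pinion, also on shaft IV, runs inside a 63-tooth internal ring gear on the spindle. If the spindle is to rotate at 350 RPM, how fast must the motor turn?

Overall ratio R = 2 × 0.8 × 0.8 × 4.5 = 5.76.
Required input speed = output speed × R = 350 × 5.76 = 2016 RPM.

2016 RPM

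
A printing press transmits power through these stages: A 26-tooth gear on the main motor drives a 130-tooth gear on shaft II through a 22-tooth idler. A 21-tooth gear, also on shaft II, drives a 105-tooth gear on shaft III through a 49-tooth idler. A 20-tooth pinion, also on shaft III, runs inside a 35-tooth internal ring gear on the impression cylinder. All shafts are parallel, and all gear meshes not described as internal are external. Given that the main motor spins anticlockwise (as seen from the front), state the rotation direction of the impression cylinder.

anticlockwise

the main motor → shaft II: driver → idler → driven is 2 external meshes, 2 reversals → CCW.
shaft II → shaft III: driver → idler → driven is 2 external meshes, 2 reversals → CCW.
shaft III → the impression cylinder: internal mesh, same direction → CCW.
4 reversals in total — an even number — so the impression cylinder turns the same way as the main motor.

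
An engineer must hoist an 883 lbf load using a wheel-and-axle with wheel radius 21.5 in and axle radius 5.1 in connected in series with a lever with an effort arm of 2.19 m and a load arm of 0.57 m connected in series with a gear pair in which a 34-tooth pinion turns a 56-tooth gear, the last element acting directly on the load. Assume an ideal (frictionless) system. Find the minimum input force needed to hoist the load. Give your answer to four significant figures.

Wheel-and-axle MA = R/r = 21.5/5.1 = 4.2157.
Lever MA = effort arm / load arm = 2.19/0.57 = 3.8421.
Gear pair MA = 56/34 = 1.6471.
Combined ideal MA = 4.2157 × 3.8421 × 1.6471 = 26.678.
Effort = load / MA = 883 / 26.678 = 33.099 lbf.

33.10 lbf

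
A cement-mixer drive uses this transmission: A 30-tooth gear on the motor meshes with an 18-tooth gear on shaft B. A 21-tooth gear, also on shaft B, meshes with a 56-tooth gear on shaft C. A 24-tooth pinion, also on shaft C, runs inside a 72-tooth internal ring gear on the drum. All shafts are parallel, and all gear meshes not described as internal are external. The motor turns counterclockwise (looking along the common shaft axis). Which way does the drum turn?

the motor → shaft B: external mesh, 1 reversal → CW.
shaft B → shaft C: external mesh, 1 reversal → CCW.
shaft C → the drum: internal mesh, same direction → CCW.
2 reversals in total — an even number — so the drum turns the same way as the motor.

counterclockwise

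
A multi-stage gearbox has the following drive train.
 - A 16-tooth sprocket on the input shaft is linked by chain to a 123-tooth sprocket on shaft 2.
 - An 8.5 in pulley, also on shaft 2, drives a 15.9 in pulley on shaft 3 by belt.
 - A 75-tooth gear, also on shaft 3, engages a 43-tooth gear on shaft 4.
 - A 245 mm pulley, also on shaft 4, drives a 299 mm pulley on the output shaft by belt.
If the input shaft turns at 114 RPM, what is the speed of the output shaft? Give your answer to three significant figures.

chain 123/16 = 7.6875 → 114/7.6875 = 14.829 RPM
belt 15.9/8.5 = 1.8706 → 14.829/1.8706 = 7.9276 RPM
gear mesh 43/75 = 0.57333 → 7.9276/0.57333 = 13.827 RPM
belt 299/245 = 1.2204 → 13.827/1.2204 = 11.33 RPM

11.3 RPM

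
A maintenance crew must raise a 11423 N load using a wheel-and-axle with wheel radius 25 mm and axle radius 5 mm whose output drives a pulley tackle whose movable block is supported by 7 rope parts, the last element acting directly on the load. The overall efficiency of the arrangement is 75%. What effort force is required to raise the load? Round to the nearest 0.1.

435.2 N

Wheel-and-axle MA = R/r = 25/5 = 5.
Block-and-tackle MA = number of supporting rope parts = 7.
Combined ideal MA = 5 × 7 = 35.
Actual MA = 35 × 0.75 = 26.25.
Effort = load / actual MA = 11423 / 26.25 = 435.16 N.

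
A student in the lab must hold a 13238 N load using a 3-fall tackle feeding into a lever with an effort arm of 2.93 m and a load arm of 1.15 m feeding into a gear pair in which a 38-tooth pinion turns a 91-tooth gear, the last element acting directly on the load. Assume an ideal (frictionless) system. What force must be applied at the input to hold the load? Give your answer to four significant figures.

Block-and-tackle MA = number of supporting rope parts = 3.
Lever MA = effort arm / load arm = 2.93/1.15 = 2.5478.
Gear pair MA = 91/38 = 2.3947.
Combined ideal MA = 3 × 2.5478 × 2.3947 = 18.304.
Effort = load / MA = 13238 / 18.304 = 723.23 N.

723.2 N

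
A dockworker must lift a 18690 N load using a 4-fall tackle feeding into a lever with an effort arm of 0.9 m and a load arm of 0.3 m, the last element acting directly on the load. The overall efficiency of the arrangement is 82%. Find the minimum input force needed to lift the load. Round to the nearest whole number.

1899 N

Block-and-tackle MA = number of supporting rope parts = 4.
Lever MA = effort arm / load arm = 0.9/0.3 = 3.
Combined ideal MA = 4 × 3 = 12.
Actual MA = 12 × 0.82 = 9.84.
Effort = load / actual MA = 18690 / 9.84 = 1899.4 N.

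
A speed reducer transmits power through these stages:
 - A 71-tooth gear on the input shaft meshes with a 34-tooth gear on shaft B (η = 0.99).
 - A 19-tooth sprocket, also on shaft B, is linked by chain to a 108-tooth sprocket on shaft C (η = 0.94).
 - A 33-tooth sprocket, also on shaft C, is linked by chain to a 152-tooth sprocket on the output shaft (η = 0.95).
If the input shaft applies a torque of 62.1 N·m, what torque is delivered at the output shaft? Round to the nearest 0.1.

688.3 N·m

After the gear mesh (34/71): 62.1 × 0.47887 × 0.99 = 29.441 N·m
After the chain (108/19): 29.441 × 5.6842 × 0.94 = 157.31 N·m
After the chain (152/33): 157.31 × 4.6061 × 0.95 = 688.33 N·m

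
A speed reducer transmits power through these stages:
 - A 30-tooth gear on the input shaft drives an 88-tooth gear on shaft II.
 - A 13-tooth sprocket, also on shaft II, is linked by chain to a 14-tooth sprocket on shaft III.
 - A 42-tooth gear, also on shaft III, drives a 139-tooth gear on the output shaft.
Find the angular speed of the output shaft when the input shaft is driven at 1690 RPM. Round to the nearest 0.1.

the input shaft → shaft II (gear mesh, 88/30): 1690 ÷ 2.9333 = 576.14 RPM
shaft II → shaft III (chain, 14/13): 576.14 ÷ 1.0769 = 534.98 RPM
shaft III → the output shaft (gear mesh, 139/42): 534.98 ÷ 3.3095 = 161.65 RPM

161.6 RPM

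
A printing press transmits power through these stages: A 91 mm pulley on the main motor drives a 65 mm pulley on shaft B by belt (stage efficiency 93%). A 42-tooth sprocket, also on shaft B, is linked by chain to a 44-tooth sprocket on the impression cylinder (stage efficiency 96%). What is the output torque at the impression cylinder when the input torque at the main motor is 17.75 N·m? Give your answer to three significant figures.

After the belt (65/91): 17.75 × 0.71429 × 0.93 = 11.791 N·m
After the chain (44/42): 11.791 × 1.0476 × 0.96 = 11.858 N·m

11.9 N·m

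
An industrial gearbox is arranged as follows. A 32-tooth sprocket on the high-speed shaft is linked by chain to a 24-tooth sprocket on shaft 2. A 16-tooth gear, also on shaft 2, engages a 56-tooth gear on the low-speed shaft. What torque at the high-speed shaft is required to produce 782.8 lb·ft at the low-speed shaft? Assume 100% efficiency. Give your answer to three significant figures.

298 lb·ft

Overall ratio R = 0.75 × 3.5 = 2.625.
Input torque = output torque / R = 782.8 / 2.625 = 298.21 lb·ft.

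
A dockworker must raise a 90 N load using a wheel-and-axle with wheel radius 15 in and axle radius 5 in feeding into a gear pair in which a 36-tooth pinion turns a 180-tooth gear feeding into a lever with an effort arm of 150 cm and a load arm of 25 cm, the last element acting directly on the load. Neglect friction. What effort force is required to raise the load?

Wheel-and-axle MA = R/r = 15/5 = 3.
Gear pair MA = 180/36 = 5.
Lever MA = effort arm / load arm = 150/25 = 6.
Combined ideal MA = 3 × 5 × 6 = 90.
Effort = load / MA = 90 / 90 = 1 N.

1 N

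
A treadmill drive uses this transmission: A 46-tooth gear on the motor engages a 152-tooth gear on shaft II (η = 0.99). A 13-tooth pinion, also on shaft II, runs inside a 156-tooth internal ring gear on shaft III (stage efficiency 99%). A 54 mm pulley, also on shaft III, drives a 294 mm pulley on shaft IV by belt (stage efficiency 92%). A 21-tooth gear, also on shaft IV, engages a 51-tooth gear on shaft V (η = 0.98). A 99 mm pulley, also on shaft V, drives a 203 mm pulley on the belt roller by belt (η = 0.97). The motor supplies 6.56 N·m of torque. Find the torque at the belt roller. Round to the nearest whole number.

gear mesh 152/46 = 3.3043 → τ = 6.56·3.3043·0.99 = 21.46 N·m
internal gear 156/13 = 12 → τ = 21.46·12·0.99 = 254.94 N·m
belt 294/54 = 5.4444 → τ = 254.94·5.4444·0.92 = 1277 N·m
gear mesh 51/21 = 2.4286 → τ = 1277·2.4286·0.98 = 3039.2 N·m
belt 203/99 = 2.0505 → τ = 3039.2·2.0505·0.97 = 6044.9 N·m

6045 N·m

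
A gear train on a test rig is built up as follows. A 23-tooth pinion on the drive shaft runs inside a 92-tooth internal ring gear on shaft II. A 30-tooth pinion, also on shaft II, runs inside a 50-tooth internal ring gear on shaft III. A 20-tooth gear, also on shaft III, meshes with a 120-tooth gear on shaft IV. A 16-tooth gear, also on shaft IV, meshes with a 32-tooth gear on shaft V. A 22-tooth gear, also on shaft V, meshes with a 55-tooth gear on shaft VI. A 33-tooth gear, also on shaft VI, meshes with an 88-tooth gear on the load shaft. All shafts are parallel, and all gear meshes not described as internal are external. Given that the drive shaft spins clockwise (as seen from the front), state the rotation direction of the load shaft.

the drive shaft → shaft II: internal mesh, same direction → CW.
shaft II → shaft III: internal mesh, same direction → CW.
shaft III → shaft IV: external mesh, 1 reversal → CCW.
shaft IV → shaft V: external mesh, 1 reversal → CW.
shaft V → shaft VI: external mesh, 1 reversal → CCW.
shaft VI → the load shaft: external mesh, 1 reversal → CW.
4 reversals in total — an even number — so the load shaft turns the same way as the drive shaft.

clockwise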